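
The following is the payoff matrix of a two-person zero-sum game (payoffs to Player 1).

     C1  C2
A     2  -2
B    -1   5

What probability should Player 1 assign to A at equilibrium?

3/5

Row minima: A → -2, B → -1; maximin = -1.
Column maxima: C1 → 2, C2 → 5; minimax = 2.
-1 ≠ 2, so there is no saddle point; optimal play is mixed.
Let Player 1 play A with probability p. Expected payoff against C1: 2p + (-1)(1−p) = 3p − 1; against C2: (-2)p + 5(1−p) = −7p + 5.
Setting these equal: 3p − 1 = −7p + 5 ⇒ 10p = 6 ⇒ p = 3/5, and the value is (3)·(3/5) − 1 = 4/5.
For Player 2: with q = P(C1), equating A's and B's payoffs gives 4q − 2 = −6q + 5 ⇒ q = 7/10.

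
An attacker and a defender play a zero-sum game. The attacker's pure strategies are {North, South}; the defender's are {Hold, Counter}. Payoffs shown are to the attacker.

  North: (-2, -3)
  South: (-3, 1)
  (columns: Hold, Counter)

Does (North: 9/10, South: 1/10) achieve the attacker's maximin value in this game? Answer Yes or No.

No

Against Hold this mix gives (9/10)·(-2) + (1/10)·(-3) = -21/10.
Against Counter this mix gives (9/10)·(-3) + (1/10)·1 = -13/5.
The defender will play Counter, holding the attacker to -13/5. Shifting weight toward the row that does better against Counter would raise this floor (the equalizing mix achieves -11/5 against both Counter and Hold), so the proposed strategy is not optimal.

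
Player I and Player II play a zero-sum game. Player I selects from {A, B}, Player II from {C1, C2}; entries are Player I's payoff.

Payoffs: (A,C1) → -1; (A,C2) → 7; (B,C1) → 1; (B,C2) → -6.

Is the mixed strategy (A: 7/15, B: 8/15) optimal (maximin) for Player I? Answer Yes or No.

Yes

Against C1 this mix gives (7/15)·(-1) + (8/15)·1 = 1/15.
Against C2 this mix gives (7/15)·7 + (8/15)·(-6) = 1/15.
All of Player II's active replies (C1, C2) yield 1/15, and no column does worse for Player I. The mix makes Player II indifferent and guarantees 1/15, so it is optimal.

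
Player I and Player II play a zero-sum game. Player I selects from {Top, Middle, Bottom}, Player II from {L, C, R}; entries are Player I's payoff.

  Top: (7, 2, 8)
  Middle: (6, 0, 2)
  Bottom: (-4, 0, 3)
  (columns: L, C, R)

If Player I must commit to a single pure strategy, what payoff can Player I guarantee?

2

Row minima: Top → 2, Middle → 0, Bottom → -4.
The best of these is 2.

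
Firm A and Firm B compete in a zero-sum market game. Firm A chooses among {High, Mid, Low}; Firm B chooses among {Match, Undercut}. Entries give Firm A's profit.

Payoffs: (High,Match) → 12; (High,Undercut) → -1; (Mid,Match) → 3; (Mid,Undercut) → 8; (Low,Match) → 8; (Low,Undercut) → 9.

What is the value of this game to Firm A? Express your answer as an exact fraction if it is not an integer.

58/7

Row minima: High → -1, Mid → 3, Low → 8; maximin = 8.
Column maxima: Match → 12, Undercut → 9; minimax = 9.
8 ≠ 9, so there is no saddle point; optimal play is mixed.
Mid is strictly dominated by Low, so Firm A never plays it.
On the remaining 2×2 (High, Low vs Match, Undercut):
Let Firm A play High with probability p. Expected payoff against Match: 12p + 8(1−p) = 4p + 8; against Undercut: (-1)p + 9(1−p) = −10p + 9.
Setting these equal: 4p + 8 = −10p + 9 ⇒ 14p = 1 ⇒ p = 1/14, and the value is (4)·(1/14) + 8 = 58/7.
For Firm B: with q = P(Match), equating High's and Low's payoffs gives 13q − 1 = −q + 9 ⇒ q = 5/7.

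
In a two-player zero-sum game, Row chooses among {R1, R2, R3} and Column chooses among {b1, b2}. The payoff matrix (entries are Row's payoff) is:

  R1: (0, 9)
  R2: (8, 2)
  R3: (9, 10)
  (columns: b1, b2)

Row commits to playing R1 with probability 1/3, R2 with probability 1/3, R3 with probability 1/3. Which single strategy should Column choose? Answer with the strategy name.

b1

If Column plays b1, Row's expected payoff is (1/3)·0 + (1/3)·8 + (1/3)·9 = 17/3.
If Column plays b2, Row's expected payoff is (1/3)·9 + (1/3)·2 + (1/3)·10 = 7.
Column minimizes Row's payoff; the smallest is 17/3, so the best response is b1.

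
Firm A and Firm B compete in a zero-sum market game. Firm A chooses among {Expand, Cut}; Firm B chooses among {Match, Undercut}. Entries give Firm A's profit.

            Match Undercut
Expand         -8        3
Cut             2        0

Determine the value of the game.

6/13

Row minima: Expand → -8, Cut → 0; maximin = 0.
Column maxima: Match → 2, Undercut → 3; minimax = 2.
0 ≠ 2, so there is no saddle point; optimal play is mixed.
Let Firm A play Expand with probability p. Expected payoff against Match: (-8)p + 2(1−p) = −10p + 2; against Undercut: 3p + 0(1−p) = 3p.
Setting these equal: −10p + 2 = 3p ⇒ −13p = -2 ⇒ p = 2/13, and the value is (-10)·(2/13) + 2 = 6/13.
For Firm B: with q = P(Match), equating Expand's and Cut's payoffs gives −11q + 3 = 2q ⇒ q = 3/13.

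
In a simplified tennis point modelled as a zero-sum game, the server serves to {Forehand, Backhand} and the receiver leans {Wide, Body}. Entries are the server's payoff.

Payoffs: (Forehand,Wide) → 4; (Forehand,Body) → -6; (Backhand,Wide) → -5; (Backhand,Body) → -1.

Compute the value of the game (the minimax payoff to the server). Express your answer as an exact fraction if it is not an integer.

-17/7

Row minima: Forehand → -6, Backhand → -5; maximin = -5.
Column maxima: Wide → 4, Body → -1; minimax = -1.
-5 ≠ -1, so there is no saddle point; optimal play is mixed.
Let the server play Forehand with probability p. Expected payoff against Wide: 4p + (-5)(1−p) = 9p − 5; against Body: (-6)p + (-1)(1−p) = −5p − 1.
Setting these equal: 9p − 5 = −5p − 1 ⇒ 14p = 4 ⇒ p = 2/7, and the value is (9)·(2/7) − 5 = -17/7.
For the receiver: with q = P(Wide), equating Forehand's and Backhand's payoffs gives 10q − 6 = −4q − 1 ⇒ q = 5/14.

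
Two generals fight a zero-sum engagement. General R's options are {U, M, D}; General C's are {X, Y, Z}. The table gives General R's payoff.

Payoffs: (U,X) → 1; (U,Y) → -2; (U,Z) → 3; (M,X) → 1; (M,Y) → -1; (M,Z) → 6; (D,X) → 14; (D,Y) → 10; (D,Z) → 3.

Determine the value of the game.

9/2

Row minima: U → -2, M → -1, D → 3; maximin = 3.
Column maxima: X → 14, Y → 10, Z → 6; minimax = 6.
3 ≠ 6, so there is no saddle point; optimal play is mixed.
X is strictly dominated by Y (it gives General R strictly more in every row), so General C never plays it.
With X eliminated, U is strictly dominated by M (M gives General R strictly more in every remaining column), so General R never plays it.
On the remaining 2×2 (M, D vs Y, Z):
Let General R play M with probability p. Expected payoff against Y: (-1)p + 10(1−p) = −11p + 10; against Z: 6p + 3(1−p) = 3p + 3.
Setting these equal: −11p + 10 = 3p + 3 ⇒ −14p = -7 ⇒ p = 1/2, and the value is (-11)·(1/2) + 10 = 9/2.
For General C: with q = P(Y), equating M's and D's payoffs gives −7q + 6 = 7q + 3 ⇒ q = 3/14.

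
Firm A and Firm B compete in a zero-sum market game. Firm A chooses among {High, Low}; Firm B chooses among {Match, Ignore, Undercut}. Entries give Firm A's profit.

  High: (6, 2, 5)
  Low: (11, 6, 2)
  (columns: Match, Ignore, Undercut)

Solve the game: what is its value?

Row minima: High → 2, Low → 2; maximin = 2.
Column maxima: Match → 11, Ignore → 6, Undercut → 5; minimax = 5.
2 ≠ 5, so there is no saddle point; optimal play is mixed.
Match is strictly dominated by Ignore (it gives Firm A strictly more in every row), so Firm B never plays it.
On the remaining 2×2 (High, Low vs Ignore, Undercut):
Let Firm A play High with probability p. Expected payoff against Ignore: 2p + 6(1−p) = −4p + 6; against Undercut: 5p + 2(1−p) = 3p + 2.
Setting these equal: −4p + 6 = 3p + 2 ⇒ −7p = -4 ⇒ p = 4/7, and the value is (-4)·(4/7) + 6 = 26/7.
For Firm B: with q = P(Ignore), equating High's and Low's payoffs gives −3q + 5 = 4q + 2 ⇒ q = 3/7.

26/7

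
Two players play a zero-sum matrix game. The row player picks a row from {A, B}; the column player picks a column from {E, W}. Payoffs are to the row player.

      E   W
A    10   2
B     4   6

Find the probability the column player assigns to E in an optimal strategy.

Row minima: A → 2, B → 4; maximin = 4.
Column maxima: E → 10, W → 6; minimax = 6.
4 ≠ 6, so there is no saddle point; optimal play is mixed.
Let the row player play A with probability p. Expected payoff against E: 10p + 4(1−p) = 6p + 4; against W: 2p + 6(1−p) = −4p + 6.
Setting these equal: 6p + 4 = −4p + 6 ⇒ 10p = 2 ⇒ p = 1/5, and the value is (6)·(1/5) + 4 = 26/5.
For the column player: with q = P(E), equating A's and B's payoffs gives 8q + 2 = −2q + 6 ⇒ q = 2/5.

2/5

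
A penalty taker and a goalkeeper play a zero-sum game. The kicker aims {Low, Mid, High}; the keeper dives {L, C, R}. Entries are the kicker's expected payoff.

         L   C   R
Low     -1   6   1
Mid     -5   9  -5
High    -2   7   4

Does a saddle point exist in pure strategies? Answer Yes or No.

Row minima: Low → -1, Mid → -5, High → -2; maximin = -1.
Column maxima: L → -1, C → 9, R → 4; minimax = -1.
maximin = minimax = -1, so a saddle point exists.

Yes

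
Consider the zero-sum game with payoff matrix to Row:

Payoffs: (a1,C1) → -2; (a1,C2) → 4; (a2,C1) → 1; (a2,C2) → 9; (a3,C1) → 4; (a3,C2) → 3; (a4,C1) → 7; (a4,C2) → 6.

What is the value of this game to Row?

19/3

Row minima: a1 → -2, a2 → 1, a3 → 3, a4 → 6; maximin = 6.
Column maxima: C1 → 7, C2 → 9; minimax = 7.
6 ≠ 7, so there is no saddle point; optimal play is mixed.
a1 is strictly dominated by a2, so Row never plays it.
a3 is strictly dominated by a4, so Row never plays it.
On the remaining 2×2 (a2, a4 vs C1, C2):
Let Row play a2 with probability p. Expected payoff against C1: 1p + 7(1−p) = −6p + 7; against C2: 9p + 6(1−p) = 3p + 6.
Setting these equal: −6p + 7 = 3p + 6 ⇒ −9p = -1 ⇒ p = 1/9, and the value is (-6)·(1/9) + 7 = 19/3.
For Column: with q = P(C1), equating a2's and a4's payoffs gives −8q + 9 = q + 6 ⇒ q = 1/3.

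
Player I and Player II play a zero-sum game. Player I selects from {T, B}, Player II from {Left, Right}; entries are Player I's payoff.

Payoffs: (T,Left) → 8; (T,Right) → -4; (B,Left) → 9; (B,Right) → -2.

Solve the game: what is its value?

Row minima: T → -4, B → -2; maximin = -2.
Column maxima: Left → 9, Right → -2; minimax = -2.
Since maximin = minimax = -2, there is a saddle point and the value is -2.

-2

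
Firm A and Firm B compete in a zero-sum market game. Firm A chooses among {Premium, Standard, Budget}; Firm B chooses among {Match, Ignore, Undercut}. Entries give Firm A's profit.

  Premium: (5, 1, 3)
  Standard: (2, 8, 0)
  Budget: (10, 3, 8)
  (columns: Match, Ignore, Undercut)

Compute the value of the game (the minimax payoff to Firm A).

64/13

Row minima: Premium → 1, Standard → 0, Budget → 3; maximin = 3.
Column maxima: Match → 10, Ignore → 8, Undercut → 8; minimax = 8.
3 ≠ 8, so there is no saddle point; optimal play is mixed.
Premium is strictly dominated by Budget, so Firm A never plays it.
Match is strictly dominated by Undercut (it gives Firm A strictly more in every row), so Firm B never plays it.
On the remaining 2×2 (Standard, Budget vs Ignore, Undercut):
Let Firm A play Standard with probability p. Expected payoff against Ignore: 8p + 3(1−p) = 5p + 3; against Undercut: 0p + 8(1−p) = −8p + 8.
Setting these equal: 5p + 3 = −8p + 8 ⇒ 13p = 5 ⇒ p = 5/13, and the value is (5)·(5/13) + 3 = 64/13.
For Firm B: with q = P(Ignore), equating Standard's and Budget's payoffs gives 8q = −5q + 8 ⇒ q = 8/13.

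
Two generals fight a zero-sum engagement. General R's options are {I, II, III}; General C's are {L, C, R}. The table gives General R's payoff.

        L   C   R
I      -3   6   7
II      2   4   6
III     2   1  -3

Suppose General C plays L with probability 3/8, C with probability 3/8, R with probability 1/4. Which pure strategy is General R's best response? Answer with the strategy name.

II

Expected payoff of I: (3/8)·(-3) + (3/8)·6 + (1/4)·7 = 23/8.
Expected payoff of II: (3/8)·2 + (3/8)·4 + (1/4)·6 = 15/4.
Expected payoff of III: (3/8)·2 + (3/8)·1 + (1/4)·(-3) = 3/8.
The largest is 15/4, so General R's best response is II.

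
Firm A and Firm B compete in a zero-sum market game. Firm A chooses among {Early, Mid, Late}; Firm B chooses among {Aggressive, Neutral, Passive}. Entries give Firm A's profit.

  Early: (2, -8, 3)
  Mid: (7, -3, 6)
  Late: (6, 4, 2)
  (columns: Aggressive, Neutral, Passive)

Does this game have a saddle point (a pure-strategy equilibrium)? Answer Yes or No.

No

Row minima: Early → -8, Mid → -3, Late → 2; maximin = 2.
Column maxima: Aggressive → 7, Neutral → 4, Passive → 6; minimax = 4.
2 ≠ 4, so no pure-strategy equilibrium exists.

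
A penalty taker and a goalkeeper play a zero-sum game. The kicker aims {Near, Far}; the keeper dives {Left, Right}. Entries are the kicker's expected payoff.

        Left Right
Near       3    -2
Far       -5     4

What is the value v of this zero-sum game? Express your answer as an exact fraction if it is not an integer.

Row minima: Near → -2, Far → -5; maximin = -2.
Column maxima: Left → 3, Right → 4; minimax = 3.
-2 ≠ 3, so there is no saddle point; optimal play is mixed.
Let the kicker play Near with probability p. Expected payoff against Left: 3p + (-5)(1−p) = 8p − 5; against Right: (-2)p + 4(1−p) = −6p + 4.
Setting these equal: 8p − 5 = −6p + 4 ⇒ 14p = 9 ⇒ p = 9/14, and the value is (8)·(9/14) − 5 = 1/7.
For the keeper: with q = P(Left), equating Near's and Far's payoffs gives 5q − 2 = −9q + 4 ⇒ q = 3/7.

1/7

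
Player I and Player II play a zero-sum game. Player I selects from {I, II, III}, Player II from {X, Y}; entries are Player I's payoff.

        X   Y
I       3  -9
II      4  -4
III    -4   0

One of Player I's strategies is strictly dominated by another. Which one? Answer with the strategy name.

II gives a strictly higher payoff than I against every column: 4 > 3, -4 > -9.
So I is strictly dominated and Player I never plays it.

I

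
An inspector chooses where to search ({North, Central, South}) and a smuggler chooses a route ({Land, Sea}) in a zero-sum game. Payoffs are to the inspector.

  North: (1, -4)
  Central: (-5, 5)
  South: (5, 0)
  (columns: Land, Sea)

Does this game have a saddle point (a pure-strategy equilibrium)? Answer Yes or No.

No

Row minima: North → -4, Central → -5, South → 0; maximin = 0.
Column maxima: Land → 5, Sea → 5; minimax = 5.
0 ≠ 5, so no pure-strategy equilibrium exists.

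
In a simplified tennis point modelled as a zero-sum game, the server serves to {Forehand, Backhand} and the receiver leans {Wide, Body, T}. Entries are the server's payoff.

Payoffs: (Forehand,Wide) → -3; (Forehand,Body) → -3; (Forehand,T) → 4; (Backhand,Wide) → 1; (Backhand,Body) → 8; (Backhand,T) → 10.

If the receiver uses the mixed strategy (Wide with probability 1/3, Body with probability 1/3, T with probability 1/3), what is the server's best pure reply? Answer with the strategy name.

Expected payoff of Forehand: (1/3)·(-3) + (1/3)·(-3) + (1/3)·4 = -2/3.
Expected payoff of Backhand: (1/3)·1 + (1/3)·8 + (1/3)·10 = 19/3.
The largest is 19/3, so the server's best response is Backhand.

Backhand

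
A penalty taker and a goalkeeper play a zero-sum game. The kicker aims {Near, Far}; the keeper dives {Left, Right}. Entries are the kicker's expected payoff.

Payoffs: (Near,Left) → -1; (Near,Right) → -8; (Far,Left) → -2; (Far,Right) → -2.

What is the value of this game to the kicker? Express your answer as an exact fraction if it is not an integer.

-2

Row minima: Near → -8, Far → -2; maximin = -2.
Column maxima: Left → -1, Right → -2; minimax = -2.
Since maximin = minimax = -2, there is a saddle point and the value is -2.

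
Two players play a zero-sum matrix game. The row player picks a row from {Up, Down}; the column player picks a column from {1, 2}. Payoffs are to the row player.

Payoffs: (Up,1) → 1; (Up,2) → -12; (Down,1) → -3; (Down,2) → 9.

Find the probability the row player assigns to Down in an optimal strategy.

13/25

Row minima: Up → -12, Down → -3; maximin = -3.
Column maxima: 1 → 1, 2 → 9; minimax = 1.
-3 ≠ 1, so there is no saddle point; optimal play is mixed.
Let the row player play Up with probability p. Expected payoff against 1: 1p + (-3)(1−p) = 4p − 3; against 2: (-12)p + 9(1−p) = −21p + 9.
Setting these equal: 4p − 3 = −21p + 9 ⇒ 25p = 12 ⇒ p = 12/25, and the value is (4)·(12/25) − 3 = -27/25.
For the column player: with q = P(1), equating Up's and Down's payoffs gives 13q − 12 = −12q + 9 ⇒ q = 21/25.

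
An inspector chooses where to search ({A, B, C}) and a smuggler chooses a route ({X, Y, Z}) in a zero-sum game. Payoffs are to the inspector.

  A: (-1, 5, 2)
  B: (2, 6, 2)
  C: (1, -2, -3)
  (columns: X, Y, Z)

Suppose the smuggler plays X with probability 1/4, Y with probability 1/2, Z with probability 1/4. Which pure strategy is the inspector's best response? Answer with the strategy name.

Expected payoff of A: (1/4)·(-1) + (1/2)·5 + (1/4)·2 = 11/4.
Expected payoff of B: (1/4)·2 + (1/2)·6 + (1/4)·2 = 4.
Expected payoff of C: (1/4)·1 + (1/2)·(-2) + (1/4)·(-3) = -3/2.
The largest is 4, so the inspector's best response is B.

B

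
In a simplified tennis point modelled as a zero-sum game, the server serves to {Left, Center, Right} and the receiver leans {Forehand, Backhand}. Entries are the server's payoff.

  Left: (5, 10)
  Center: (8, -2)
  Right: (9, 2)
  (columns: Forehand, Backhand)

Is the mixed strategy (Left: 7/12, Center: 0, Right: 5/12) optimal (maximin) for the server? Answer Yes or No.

Yes

Against Forehand this mix gives (7/12)·5 + (5/12)·9 = 20/3.
Against Backhand this mix gives (7/12)·10 + (5/12)·2 = 20/3.
All of the receiver's active replies (Forehand, Backhand) yield 20/3, and no column does worse for the server. The mix makes the receiver indifferent and guarantees 20/3, so it is optimal.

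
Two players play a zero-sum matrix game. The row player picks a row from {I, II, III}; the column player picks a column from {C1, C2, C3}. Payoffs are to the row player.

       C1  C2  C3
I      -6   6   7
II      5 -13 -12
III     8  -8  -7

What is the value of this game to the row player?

0

Row minima: I → -6, II → -13, III → -8; maximin = -6.
Column maxima: C1 → 8, C2 → 6, C3 → 7; minimax = 6.
-6 ≠ 6, so there is no saddle point; optimal play is mixed.
II is strictly dominated by III, so the row player never plays it.
C3 is strictly dominated by C2 (it gives the row player strictly more in every row), so the column player never plays it.
On the remaining 2×2 (I, III vs C1, C2):
Let the row player play I with probability p. Expected payoff against C1: (-6)p + 8(1−p) = −14p + 8; against C2: 6p + (-8)(1−p) = 14p − 8.
Setting these equal: −14p + 8 = 14p − 8 ⇒ −28p = -16 ⇒ p = 4/7, and the value is (-14)·(4/7) + 8 = 0.
For the column player: with q = P(C1), equating I's and III's payoffs gives −12q + 6 = 16q − 8 ⇒ q = 1/2.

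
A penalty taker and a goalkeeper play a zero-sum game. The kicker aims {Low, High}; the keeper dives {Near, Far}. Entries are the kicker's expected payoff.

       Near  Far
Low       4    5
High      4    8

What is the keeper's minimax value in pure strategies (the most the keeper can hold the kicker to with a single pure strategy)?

4

Column maxima: Near → 4, Far → 8.
The smallest of these is 4.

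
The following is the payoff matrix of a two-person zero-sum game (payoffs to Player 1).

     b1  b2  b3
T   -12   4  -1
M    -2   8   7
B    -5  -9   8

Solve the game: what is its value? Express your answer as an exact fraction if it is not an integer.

-2

Row minima: T → -12, M → -2, B → -9; maximin = -2.
Column maxima: b1 → -2, b2 → 8, b3 → 8; minimax = -2.
Since maximin = minimax = -2, there is a saddle point and the value is -2.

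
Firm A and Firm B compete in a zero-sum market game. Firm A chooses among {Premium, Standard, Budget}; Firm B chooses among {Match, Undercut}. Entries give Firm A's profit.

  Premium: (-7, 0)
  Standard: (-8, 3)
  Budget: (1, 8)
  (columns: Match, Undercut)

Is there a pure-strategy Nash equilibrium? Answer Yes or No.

Row minima: Premium → -7, Standard → -8, Budget → 1; maximin = 1.
Column maxima: Match → 1, Undercut → 8; minimax = 1.
maximin = minimax = 1, so a saddle point exists.

Yes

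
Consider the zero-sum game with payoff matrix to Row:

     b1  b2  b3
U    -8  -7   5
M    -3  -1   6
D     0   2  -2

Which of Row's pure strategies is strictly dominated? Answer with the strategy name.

U

M gives a strictly higher payoff than U against every column: -3 > -8, -1 > -7, 6 > 5.
So U is strictly dominated and Row never plays it.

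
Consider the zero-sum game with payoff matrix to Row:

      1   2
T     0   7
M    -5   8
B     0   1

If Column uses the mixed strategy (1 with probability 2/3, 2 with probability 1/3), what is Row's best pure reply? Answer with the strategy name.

T

Expected payoff of T: (2/3)·0 + (1/3)·7 = 7/3.
Expected payoff of M: (2/3)·(-5) + (1/3)·8 = -2/3.
Expected payoff of B: (2/3)·0 + (1/3)·1 = 1/3.
The largest is 7/3, so Row's best response is T.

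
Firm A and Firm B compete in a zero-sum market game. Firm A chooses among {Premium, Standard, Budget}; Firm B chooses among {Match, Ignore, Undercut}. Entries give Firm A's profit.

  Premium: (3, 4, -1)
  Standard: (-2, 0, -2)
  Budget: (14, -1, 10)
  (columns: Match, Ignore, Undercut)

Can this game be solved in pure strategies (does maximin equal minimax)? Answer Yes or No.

Row minima: Premium → -1, Standard → -2, Budget → -1; maximin = -1.
Column maxima: Match → 14, Ignore → 4, Undercut → 10; minimax = 4.
-1 ≠ 4, so no pure-strategy equilibrium exists.

No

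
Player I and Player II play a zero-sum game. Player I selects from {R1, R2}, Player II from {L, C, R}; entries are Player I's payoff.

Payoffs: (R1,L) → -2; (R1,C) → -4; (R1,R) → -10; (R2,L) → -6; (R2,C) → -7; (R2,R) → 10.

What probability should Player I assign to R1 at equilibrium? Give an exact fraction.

Row minima: R1 → -10, R2 → -7; maximin = -7.
Column maxima: L → -2, C → -4, R → 10; minimax = -4.
-7 ≠ -4, so there is no saddle point; optimal play is mixed.
L is strictly dominated by C (it gives Player I strictly more in every row), so Player II never plays it.
On the remaining 2×2 (R1, R2 vs C, R):
Let Player I play R1 with probability p. Expected payoff against C: (-4)p + (-7)(1−p) = 3p − 7; against R: (-10)p + 10(1−p) = −20p + 10.
Setting these equal: 3p − 7 = −20p + 10 ⇒ 23p = 17 ⇒ p = 17/23, and the value is (3)·(17/23) − 7 = -110/23.
For Player II: with q = P(C), equating R1's and R2's payoffs gives 6q − 10 = −17q + 10 ⇒ q = 20/23.

17/23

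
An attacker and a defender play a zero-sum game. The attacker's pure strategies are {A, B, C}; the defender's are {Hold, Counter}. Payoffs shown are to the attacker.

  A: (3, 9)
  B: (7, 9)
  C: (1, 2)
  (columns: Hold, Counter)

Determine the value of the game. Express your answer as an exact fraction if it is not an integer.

Row minima: A → 3, B → 7, C → 1; maximin = 7.
Column maxima: Hold → 7, Counter → 9; minimax = 7.
Since maximin = minimax = 7, there is a saddle point and the value is 7.

7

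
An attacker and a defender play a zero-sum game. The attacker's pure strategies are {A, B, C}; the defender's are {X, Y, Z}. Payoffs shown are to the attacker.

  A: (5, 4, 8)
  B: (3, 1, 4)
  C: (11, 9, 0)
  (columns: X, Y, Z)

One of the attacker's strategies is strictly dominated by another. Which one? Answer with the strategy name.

B

A gives a strictly higher payoff than B against every column: 5 > 3, 4 > 1, 8 > 4.
So B is strictly dominated and the attacker never plays it.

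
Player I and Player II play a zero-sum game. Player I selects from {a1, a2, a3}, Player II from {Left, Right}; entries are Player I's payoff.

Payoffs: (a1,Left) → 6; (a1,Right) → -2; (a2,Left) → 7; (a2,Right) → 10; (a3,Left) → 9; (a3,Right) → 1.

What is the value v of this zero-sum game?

83/11

Row minima: a1 → -2, a2 → 7, a3 → 1; maximin = 7.
Column maxima: Left → 9, Right → 10; minimax = 9.
7 ≠ 9, so there is no saddle point; optimal play is mixed.
a1 is strictly dominated by a2, so Player I never plays it.
On the remaining 2×2 (a2, a3 vs Left, Right):
Let Player I play a2 with probability p. Expected payoff against Left: 7p + 9(1−p) = −2p + 9; against Right: 10p + 1(1−p) = 9p + 1.
Setting these equal: −2p + 9 = 9p + 1 ⇒ −11p = -8 ⇒ p = 8/11, and the value is (-2)·(8/11) + 9 = 83/11.
For Player II: with q = P(Left), equating a2's and a3's payoffs gives −3q + 10 = 8q + 1 ⇒ q = 9/11.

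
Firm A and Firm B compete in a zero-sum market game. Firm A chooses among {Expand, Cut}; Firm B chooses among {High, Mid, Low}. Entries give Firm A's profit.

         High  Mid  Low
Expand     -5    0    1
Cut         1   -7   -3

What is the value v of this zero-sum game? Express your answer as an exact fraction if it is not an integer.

Row minima: Expand → -5, Cut → -7; maximin = -5.
Column maxima: High → 1, Mid → 0, Low → 1; minimax = 0.
-5 ≠ 0, so there is no saddle point; optimal play is mixed.
Low is strictly dominated by Mid (it gives Firm A strictly more in every row), so Firm B never plays it.
On the remaining 2×2 (Expand, Cut vs High, Mid):
Let Firm A play Expand with probability p. Expected payoff against High: (-5)p + 1(1−p) = −6p + 1; against Mid: 0p + (-7)(1−p) = 7p − 7.
Setting these equal: −6p + 1 = 7p − 7 ⇒ −13p = -8 ⇒ p = 8/13, and the value is (-6)·(8/13) + 1 = -35/13.
For Firm B: with q = P(High), equating Expand's and Cut's payoffs gives −5q = 8q − 7 ⇒ q = 7/13.

-35/13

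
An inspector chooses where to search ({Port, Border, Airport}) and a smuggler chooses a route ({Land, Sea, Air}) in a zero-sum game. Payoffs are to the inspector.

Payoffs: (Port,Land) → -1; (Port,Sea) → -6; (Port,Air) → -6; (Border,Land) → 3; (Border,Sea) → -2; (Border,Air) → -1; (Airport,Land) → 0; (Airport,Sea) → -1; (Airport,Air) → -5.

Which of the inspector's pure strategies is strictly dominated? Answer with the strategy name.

Border gives a strictly higher payoff than Port against every column: 3 > -1, -2 > -6, -1 > -6.
So Port is strictly dominated and the inspector never plays it.

Port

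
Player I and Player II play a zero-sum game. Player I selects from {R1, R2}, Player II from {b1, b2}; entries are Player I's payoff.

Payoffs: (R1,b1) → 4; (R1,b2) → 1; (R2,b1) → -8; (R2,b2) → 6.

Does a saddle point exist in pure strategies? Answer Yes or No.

Row minima: R1 → 1, R2 → -8; maximin = 1.
Column maxima: b1 → 4, b2 → 6; minimax = 4.
1 ≠ 4, so no pure-strategy equilibrium exists.

No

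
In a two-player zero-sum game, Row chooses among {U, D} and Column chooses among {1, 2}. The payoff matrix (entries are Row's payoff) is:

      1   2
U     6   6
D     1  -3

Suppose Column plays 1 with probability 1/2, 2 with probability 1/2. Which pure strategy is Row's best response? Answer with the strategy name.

U

Expected payoff of U: (1/2)·6 + (1/2)·6 = 6.
Expected payoff of D: (1/2)·1 + (1/2)·(-3) = -1.
The largest is 6, so Row's best response is U.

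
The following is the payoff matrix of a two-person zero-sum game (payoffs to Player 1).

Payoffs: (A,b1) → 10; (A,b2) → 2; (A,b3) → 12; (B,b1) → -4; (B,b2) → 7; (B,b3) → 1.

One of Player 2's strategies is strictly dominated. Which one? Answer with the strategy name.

b1 holds Player 1's payoff strictly below b3 in every row: 10 < 12, -4 < 1.
So b3 is strictly dominated for Player 2.

b3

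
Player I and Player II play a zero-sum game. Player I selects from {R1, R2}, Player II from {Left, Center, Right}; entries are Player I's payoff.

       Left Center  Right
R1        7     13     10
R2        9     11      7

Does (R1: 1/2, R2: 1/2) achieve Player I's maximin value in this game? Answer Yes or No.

No

Against Left this mix gives (1/2)·7 + (1/2)·9 = 8.
Against Center this mix gives (1/2)·13 + (1/2)·11 = 12.
Against Right this mix gives (1/2)·10 + (1/2)·7 = 17/2.
Player II will play Left, holding Player I to 8. Shifting weight toward the row that does better against Left would raise this floor (the equalizing mix achieves 41/5 against both Left and Right), so the proposed strategy is not optimal.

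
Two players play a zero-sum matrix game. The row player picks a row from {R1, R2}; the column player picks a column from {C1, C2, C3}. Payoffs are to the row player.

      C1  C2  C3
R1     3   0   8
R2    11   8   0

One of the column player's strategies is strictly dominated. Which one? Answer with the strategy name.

C2 holds the row player's payoff strictly below C1 in every row: 0 < 3, 8 < 11.
So C1 is strictly dominated for the column player.

C1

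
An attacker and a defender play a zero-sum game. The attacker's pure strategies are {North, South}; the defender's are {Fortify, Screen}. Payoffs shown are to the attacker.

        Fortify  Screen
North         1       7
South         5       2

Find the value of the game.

11/3

Row minima: North → 1, South → 2; maximin = 2.
Column maxima: Fortify → 5, Screen → 7; minimax = 5.
2 ≠ 5, so there is no saddle point; optimal play is mixed.
Let the attacker play North with probability p. Expected payoff against Fortify: 1p + 5(1−p) = −4p + 5; against Screen: 7p + 2(1−p) = 5p + 2.
Setting these equal: −4p + 5 = 5p + 2 ⇒ −9p = -3 ⇒ p = 1/3, and the value is (-4)·(1/3) + 5 = 11/3.
For the defender: with q = P(Fortify), equating North's and South's payoffs gives −6q + 7 = 3q + 2 ⇒ q = 5/9.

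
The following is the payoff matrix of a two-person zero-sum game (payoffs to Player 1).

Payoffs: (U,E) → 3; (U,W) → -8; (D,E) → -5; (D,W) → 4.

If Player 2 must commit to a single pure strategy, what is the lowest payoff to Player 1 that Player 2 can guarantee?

Column maxima: E → 3, W → 4.
The smallest of these is 3.

3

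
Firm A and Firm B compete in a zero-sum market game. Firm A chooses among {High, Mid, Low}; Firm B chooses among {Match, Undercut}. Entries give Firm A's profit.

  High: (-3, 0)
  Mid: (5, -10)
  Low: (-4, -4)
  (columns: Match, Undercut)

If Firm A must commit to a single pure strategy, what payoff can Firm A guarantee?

Row minima: High → -3, Mid → -10, Low → -4.
The best of these is -3.

-3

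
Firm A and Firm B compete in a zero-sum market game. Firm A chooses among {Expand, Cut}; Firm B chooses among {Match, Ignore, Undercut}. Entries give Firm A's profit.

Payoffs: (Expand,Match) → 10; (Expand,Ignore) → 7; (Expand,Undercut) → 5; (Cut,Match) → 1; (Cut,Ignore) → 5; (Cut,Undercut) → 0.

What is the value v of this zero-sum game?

5

Row minima: Expand → 5, Cut → 0; maximin = 5.
Column maxima: Match → 10, Ignore → 7, Undercut → 5; minimax = 5.
Since maximin = minimax = 5, there is a saddle point and the value is 5.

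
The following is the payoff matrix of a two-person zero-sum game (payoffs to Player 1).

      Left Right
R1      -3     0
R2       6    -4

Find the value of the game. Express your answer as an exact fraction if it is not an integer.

Row minima: R1 → -3, R2 → -4; maximin = -3.
Column maxima: Left → 6, Right → 0; minimax = 0.
-3 ≠ 0, so there is no saddle point; optimal play is mixed.
Let Player 1 play R1 with probability p. Expected payoff against Left: (-3)p + 6(1−p) = −9p + 6; against Right: 0p + (-4)(1−p) = 4p − 4.
Setting these equal: −9p + 6 = 4p − 4 ⇒ −13p = -10 ⇒ p = 10/13, and the value is (-9)·(10/13) + 6 = -12/13.
For Player 2: with q = P(Left), equating R1's and R2's payoffs gives −3q = 10q − 4 ⇒ q = 4/13.

-12/13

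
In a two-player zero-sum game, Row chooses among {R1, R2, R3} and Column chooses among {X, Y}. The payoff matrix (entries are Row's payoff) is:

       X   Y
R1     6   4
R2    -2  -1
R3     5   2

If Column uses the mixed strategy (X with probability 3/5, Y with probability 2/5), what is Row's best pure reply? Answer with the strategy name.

Expected payoff of R1: (3/5)·6 + (2/5)·4 = 26/5.
Expected payoff of R2: (3/5)·(-2) + (2/5)·(-1) = -8/5.
Expected payoff of R3: (3/5)·5 + (2/5)·2 = 19/5.
The largest is 26/5, so Row's best response is R1.

R1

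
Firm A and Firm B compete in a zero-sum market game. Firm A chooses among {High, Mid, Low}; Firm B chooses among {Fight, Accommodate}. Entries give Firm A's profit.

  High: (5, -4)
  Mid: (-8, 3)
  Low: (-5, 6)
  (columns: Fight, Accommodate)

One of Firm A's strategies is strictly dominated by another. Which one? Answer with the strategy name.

Low gives a strictly higher payoff than Mid against every column: -5 > -8, 6 > 3.
So Mid is strictly dominated and Firm A never plays it.

Mid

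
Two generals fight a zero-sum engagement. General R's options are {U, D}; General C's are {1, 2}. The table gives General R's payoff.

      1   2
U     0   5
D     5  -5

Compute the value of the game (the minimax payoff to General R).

5/3

Row minima: U → 0, D → -5; maximin = 0.
Column maxima: 1 → 5, 2 → 5; minimax = 5.
0 ≠ 5, so there is no saddle point; optimal play is mixed.
Let General R play U with probability p. Expected payoff against 1: 0p + 5(1−p) = −5p + 5; against 2: 5p + (-5)(1−p) = 10p − 5.
Setting these equal: −5p + 5 = 10p − 5 ⇒ −15p = -10 ⇒ p = 2/3, and the value is (-5)·(2/3) + 5 = 5/3.
For General C: with q = P(1), equating U's and D's payoffs gives −5q + 5 = 10q − 5 ⇒ q = 2/3.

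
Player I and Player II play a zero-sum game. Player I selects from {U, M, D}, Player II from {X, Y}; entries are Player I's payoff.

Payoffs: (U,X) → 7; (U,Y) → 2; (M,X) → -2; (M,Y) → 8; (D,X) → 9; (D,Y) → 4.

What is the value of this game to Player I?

16/3

Row minima: U → 2, M → -2, D → 4; maximin = 4.
Column maxima: X → 9, Y → 8; minimax = 8.
4 ≠ 8, so there is no saddle point; optimal play is mixed.
U is strictly dominated by D, so Player I never plays it.
On the remaining 2×2 (M, D vs X, Y):
Let Player I play M with probability p. Expected payoff against X: (-2)p + 9(1−p) = −11p + 9; against Y: 8p + 4(1−p) = 4p + 4.
Setting these equal: −11p + 9 = 4p + 4 ⇒ −15p = -5 ⇒ p = 1/3, and the value is (-11)·(1/3) + 9 = 16/3.
For Player II: with q = P(X), equating M's and D's payoffs gives −10q + 8 = 5q + 4 ⇒ q = 4/15.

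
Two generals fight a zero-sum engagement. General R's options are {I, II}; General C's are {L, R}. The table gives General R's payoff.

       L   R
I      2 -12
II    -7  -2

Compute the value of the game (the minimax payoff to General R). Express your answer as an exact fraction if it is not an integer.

-88/19

Row minima: I → -12, II → -7; maximin = -7.
Column maxima: L → 2, R → -2; minimax = -2.
-7 ≠ -2, so there is no saddle point; optimal play is mixed.
Let General R play I with probability p. Expected payoff against L: 2p + (-7)(1−p) = 9p − 7; against R: (-12)p + (-2)(1−p) = −10p − 2.
Setting these equal: 9p − 7 = −10p − 2 ⇒ 19p = 5 ⇒ p = 5/19, and the value is (9)·(5/19) − 7 = -88/19.
For General C: with q = P(L), equating I's and II's payoffs gives 14q − 12 = −5q − 2 ⇒ q = 10/19.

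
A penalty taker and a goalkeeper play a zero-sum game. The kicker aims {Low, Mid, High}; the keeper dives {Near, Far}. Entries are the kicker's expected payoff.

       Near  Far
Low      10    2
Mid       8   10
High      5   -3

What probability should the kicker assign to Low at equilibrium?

Row minima: Low → 2, Mid → 8, High → -3; maximin = 8.
Column maxima: Near → 10, Far → 10; minimax = 10.
8 ≠ 10, so there is no saddle point; optimal play is mixed.
High is strictly dominated by Low, so the kicker never plays it.
On the remaining 2×2 (Low, Mid vs Near, Far):
Let the kicker play Low with probability p. Expected payoff against Near: 10p + 8(1−p) = 2p + 8; against Far: 2p + 10(1−p) = −8p + 10.
Setting these equal: 2p + 8 = −8p + 10 ⇒ 10p = 2 ⇒ p = 1/5, and the value is (2)·(1/5) + 8 = 42/5.
For the keeper: with q = P(Near), equating Low's and Mid's payoffs gives 8q + 2 = −2q + 10 ⇒ q = 4/5.

1/5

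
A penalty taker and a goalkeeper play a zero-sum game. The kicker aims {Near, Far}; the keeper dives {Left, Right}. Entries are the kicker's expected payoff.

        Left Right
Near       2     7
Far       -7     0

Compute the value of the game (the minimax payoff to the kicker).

2

Row minima: Near → 2, Far → -7; maximin = 2.
Column maxima: Left → 2, Right → 7; minimax = 2.
Since maximin = minimax = 2, there is a saddle point and the value is 2.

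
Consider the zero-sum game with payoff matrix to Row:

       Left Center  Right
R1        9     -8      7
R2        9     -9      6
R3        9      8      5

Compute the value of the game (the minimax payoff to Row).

16/3

Row minima: R1 → -8, R2 → -9, R3 → 5; maximin = 5.
Column maxima: Left → 9, Center → 8, Right → 7; minimax = 7.
5 ≠ 7, so there is no saddle point; optimal play is mixed.
Left is strictly dominated by Center (it gives Row strictly more in every row), so Column never plays it.
With Left eliminated, R2 is strictly dominated by R1 (R1 gives Row strictly more in every remaining column), so Row never plays it.
On the remaining 2×2 (R1, R3 vs Center, Right):
Let Row play R1 with probability p. Expected payoff against Center: (-8)p + 8(1−p) = −16p + 8; against Right: 7p + 5(1−p) = 2p + 5.
Setting these equal: −16p + 8 = 2p + 5 ⇒ −18p = -3 ⇒ p = 1/6, and the value is (-16)·(1/6) + 8 = 16/3.
For Column: with q = P(Center), equating R1's and R3's payoffs gives −15q + 7 = 3q + 5 ⇒ q = 1/9.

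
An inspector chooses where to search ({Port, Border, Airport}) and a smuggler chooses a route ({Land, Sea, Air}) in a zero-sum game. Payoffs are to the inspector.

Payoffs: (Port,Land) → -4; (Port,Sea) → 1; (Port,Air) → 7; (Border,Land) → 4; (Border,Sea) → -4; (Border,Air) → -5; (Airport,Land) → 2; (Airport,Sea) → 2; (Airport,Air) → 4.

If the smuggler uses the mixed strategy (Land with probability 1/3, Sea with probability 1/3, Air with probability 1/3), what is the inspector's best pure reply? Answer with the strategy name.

Expected payoff of Port: (1/3)·(-4) + (1/3)·1 + (1/3)·7 = 4/3.
Expected payoff of Border: (1/3)·4 + (1/3)·(-4) + (1/3)·(-5) = -5/3.
Expected payoff of Airport: (1/3)·2 + (1/3)·2 + (1/3)·4 = 8/3.
The largest is 8/3, so the inspector's best response is Airport.

Airport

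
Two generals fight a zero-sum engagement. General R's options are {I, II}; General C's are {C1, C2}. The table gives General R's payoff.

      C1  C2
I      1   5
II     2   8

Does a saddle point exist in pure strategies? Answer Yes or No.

Row minima: I → 1, II → 2; maximin = 2.
Column maxima: C1 → 2, C2 → 8; minimax = 2.
maximin = minimax = 2, so a saddle point exists.

Yes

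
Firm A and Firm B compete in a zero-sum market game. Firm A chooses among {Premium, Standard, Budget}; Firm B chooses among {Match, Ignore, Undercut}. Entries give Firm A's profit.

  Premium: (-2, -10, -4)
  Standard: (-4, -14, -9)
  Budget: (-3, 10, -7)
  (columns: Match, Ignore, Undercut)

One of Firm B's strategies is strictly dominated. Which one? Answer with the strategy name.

Match

Undercut holds Firm A's payoff strictly below Match in every row: -4 < -2, -9 < -4, -7 < -3.
So Match is strictly dominated for Firm B.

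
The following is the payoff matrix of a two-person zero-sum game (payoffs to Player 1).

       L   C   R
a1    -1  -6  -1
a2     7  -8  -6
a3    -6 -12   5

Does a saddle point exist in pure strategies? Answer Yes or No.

Row minima: a1 → -6, a2 → -8, a3 → -12; maximin = -6.
Column maxima: L → 7, C → -6, R → 5; minimax = -6.
maximin = minimax = -6, so a saddle point exists.

Yes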